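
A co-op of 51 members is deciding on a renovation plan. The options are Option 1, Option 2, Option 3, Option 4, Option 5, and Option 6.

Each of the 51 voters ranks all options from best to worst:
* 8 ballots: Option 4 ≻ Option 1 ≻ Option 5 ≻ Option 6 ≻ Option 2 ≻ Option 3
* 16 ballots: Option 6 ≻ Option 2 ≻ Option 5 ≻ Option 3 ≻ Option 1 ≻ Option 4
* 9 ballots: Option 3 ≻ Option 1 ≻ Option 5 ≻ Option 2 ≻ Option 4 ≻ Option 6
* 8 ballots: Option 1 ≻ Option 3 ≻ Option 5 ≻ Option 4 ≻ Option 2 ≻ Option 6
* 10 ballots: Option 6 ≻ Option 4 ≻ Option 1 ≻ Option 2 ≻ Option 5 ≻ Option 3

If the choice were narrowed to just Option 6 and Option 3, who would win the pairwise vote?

Option 6 is ranked above Option 3 on 34 ballots; Option 3 above Option 6 on 17.

Option 6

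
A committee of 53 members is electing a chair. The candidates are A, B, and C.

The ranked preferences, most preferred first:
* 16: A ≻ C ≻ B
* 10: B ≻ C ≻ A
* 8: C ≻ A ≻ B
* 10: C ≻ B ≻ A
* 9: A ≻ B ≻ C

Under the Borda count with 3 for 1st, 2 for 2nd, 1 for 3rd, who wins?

A: 16×3 + 10×1 + 8×2 + 10×1 + 9×3 = 111
B: 16×1 + 10×3 + 8×1 + 10×2 + 9×2 = 92
C: 16×2 + 10×2 + 8×3 + 10×3 + 9×1 = 115

C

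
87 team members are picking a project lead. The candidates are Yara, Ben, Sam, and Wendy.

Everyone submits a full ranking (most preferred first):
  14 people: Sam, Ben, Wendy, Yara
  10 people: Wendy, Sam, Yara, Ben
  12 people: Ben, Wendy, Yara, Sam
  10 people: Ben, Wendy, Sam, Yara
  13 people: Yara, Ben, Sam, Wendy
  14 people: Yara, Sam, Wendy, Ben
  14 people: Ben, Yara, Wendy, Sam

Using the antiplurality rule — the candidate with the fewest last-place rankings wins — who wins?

Last-place votes: Yara 24, Ben 24, Sam 26, Wendy 13.

Wendy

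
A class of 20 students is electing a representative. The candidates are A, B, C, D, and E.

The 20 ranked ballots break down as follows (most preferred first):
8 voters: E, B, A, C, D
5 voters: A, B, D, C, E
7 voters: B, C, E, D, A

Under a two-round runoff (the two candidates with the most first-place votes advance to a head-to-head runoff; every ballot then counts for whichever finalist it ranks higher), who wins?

Round 1 first-place votes: A 5, B 7, C 0, D 0, E 8. E and B advance.
Runoff: E is ranked above B on 8 ballots, B above E on 12.

B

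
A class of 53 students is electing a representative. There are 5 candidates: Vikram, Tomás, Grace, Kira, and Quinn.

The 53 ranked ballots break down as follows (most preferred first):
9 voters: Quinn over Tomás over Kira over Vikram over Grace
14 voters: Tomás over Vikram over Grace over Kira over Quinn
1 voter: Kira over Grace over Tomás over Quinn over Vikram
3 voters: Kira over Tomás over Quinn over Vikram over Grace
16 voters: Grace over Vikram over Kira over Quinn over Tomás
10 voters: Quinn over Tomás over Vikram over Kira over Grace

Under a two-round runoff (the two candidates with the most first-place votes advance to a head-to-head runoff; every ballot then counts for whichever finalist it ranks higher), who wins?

Round 1 first-place votes: Vikram 0, Tomás 14, Grace 16, Kira 4, Quinn 19. Quinn and Grace advance.
Runoff: Quinn is ranked above Grace on 22 ballots, Grace above Quinn on 31.

Grace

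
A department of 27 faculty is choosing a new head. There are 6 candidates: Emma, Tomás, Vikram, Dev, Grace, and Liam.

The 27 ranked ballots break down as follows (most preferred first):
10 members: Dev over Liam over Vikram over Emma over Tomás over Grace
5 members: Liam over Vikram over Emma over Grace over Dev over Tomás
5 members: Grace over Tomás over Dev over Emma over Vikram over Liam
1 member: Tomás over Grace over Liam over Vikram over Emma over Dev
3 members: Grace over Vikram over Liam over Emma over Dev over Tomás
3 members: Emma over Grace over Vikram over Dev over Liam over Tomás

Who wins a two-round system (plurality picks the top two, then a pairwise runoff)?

Grace

Round 1 first-place votes: Emma 3, Tomás 1, Vikram 0, Dev 10, Grace 8, Liam 5. Dev and Grace advance.
Runoff: Dev is ranked above Grace on 10 ballots, Grace above Dev on 17.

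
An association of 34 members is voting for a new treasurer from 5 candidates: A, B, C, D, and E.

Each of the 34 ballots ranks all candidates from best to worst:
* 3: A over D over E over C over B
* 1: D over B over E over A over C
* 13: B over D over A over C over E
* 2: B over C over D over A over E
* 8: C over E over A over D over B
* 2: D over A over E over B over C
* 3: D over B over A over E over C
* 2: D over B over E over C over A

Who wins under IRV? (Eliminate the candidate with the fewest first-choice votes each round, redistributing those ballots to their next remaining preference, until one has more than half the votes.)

Round 1: A 3, B 15, C 8, D 8, E 0. E eliminated.
Round 2: A 3, B 15, C 8, D 8. A eliminated.
Round 3: B 15, C 8, D 11. C eliminated.
Round 4: B 15, D 19. D has a majority (≥18).

D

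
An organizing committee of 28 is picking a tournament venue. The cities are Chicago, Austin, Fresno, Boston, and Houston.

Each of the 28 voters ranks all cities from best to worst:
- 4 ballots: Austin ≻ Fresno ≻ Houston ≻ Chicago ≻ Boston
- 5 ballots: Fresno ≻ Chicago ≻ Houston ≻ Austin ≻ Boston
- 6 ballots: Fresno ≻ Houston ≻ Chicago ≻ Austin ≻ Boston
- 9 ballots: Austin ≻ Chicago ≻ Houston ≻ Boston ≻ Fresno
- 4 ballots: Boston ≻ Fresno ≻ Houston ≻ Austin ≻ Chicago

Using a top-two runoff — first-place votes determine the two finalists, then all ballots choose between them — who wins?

Round 1 first-place votes: Chicago 0, Austin 13, Fresno 11, Boston 4, Houston 0. Austin and Fresno advance.
Runoff: Austin is ranked above Fresno on 13 ballots, Fresno above Austin on 15.

Fresno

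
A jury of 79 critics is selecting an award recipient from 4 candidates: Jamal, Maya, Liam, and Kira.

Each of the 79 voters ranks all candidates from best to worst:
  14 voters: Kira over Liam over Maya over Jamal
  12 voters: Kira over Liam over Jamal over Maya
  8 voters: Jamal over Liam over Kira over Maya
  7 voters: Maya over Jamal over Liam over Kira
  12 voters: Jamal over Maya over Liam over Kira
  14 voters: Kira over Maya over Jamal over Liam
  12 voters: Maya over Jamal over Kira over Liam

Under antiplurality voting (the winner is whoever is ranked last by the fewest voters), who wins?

Jamal

Last-place votes: Jamal 14, Maya 20, Liam 26, Kira 19.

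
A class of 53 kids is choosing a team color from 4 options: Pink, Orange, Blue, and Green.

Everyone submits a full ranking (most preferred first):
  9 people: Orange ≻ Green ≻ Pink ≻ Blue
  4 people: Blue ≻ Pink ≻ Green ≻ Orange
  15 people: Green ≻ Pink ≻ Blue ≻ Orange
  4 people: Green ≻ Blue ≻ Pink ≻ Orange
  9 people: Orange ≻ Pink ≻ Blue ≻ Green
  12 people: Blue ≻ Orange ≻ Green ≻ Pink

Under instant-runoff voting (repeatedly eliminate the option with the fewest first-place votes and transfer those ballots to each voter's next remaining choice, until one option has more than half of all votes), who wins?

Round 1: Pink 0, Orange 18, Blue 16, Green 19. Pink eliminated.
Round 2: Orange 18, Blue 16, Green 19. Blue eliminated.
Round 3: Orange 30, Green 23. Orange has a majority (≥27).

Orange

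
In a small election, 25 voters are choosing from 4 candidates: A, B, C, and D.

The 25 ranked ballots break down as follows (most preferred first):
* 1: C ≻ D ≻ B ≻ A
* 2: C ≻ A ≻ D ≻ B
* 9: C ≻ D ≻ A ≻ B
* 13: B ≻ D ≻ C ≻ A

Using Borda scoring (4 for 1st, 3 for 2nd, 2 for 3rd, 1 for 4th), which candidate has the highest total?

A: 1×1 + 2×3 + 9×2 + 13×1 = 38
B: 1×2 + 2×1 + 9×1 + 13×4 = 65
C: 1×4 + 2×4 + 9×4 + 13×2 = 74
D: 1×3 + 2×2 + 9×3 + 13×3 = 73

C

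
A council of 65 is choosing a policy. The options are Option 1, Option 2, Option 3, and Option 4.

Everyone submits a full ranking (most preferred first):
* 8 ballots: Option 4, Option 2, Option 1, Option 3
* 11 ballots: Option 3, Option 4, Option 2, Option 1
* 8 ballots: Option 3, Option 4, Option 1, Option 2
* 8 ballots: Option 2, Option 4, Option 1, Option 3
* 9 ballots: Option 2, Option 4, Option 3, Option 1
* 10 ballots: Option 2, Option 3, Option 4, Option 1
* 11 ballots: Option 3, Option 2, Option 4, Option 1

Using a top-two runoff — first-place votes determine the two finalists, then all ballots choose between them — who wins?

Option 2

Round 1 first-place votes: Option 1 0, Option 2 27, Option 3 30, Option 4 8. Option 3 and Option 2 advance.
Runoff: Option 3 is ranked above Option 2 on 30 ballots, Option 2 above Option 3 on 35.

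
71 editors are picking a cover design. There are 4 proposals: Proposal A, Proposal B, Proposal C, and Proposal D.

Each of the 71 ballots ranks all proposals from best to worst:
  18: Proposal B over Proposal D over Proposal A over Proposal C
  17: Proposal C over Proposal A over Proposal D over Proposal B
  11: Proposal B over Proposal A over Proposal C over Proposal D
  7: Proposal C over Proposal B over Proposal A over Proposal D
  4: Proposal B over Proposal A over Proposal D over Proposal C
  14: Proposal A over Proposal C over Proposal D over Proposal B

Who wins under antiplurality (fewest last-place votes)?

Proposal A

Last-place votes: Proposal A 0, Proposal B 31, Proposal C 22, Proposal D 18.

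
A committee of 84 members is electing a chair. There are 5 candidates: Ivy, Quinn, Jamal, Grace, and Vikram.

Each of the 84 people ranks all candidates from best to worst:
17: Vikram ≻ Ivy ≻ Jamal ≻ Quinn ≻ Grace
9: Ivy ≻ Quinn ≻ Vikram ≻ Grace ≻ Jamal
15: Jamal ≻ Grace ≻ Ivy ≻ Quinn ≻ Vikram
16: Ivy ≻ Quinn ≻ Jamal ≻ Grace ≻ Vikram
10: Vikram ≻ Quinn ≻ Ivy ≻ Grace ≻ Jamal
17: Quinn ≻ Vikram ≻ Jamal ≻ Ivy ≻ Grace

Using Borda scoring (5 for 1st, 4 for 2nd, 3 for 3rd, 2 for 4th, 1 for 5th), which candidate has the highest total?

Ivy: 17×4 + 9×5 + 15×3 + 16×5 + 10×3 + 17×2 = 302
Quinn: 17×2 + 9×4 + 15×2 + 16×4 + 10×4 + 17×5 = 289
Jamal: 17×3 + 9×1 + 15×5 + 16×3 + 10×1 + 17×3 = 244
Grace: 17×1 + 9×2 + 15×4 + 16×2 + 10×2 + 17×1 = 164
Vikram: 17×5 + 9×3 + 15×1 + 16×1 + 10×5 + 17×4 = 261

Ivy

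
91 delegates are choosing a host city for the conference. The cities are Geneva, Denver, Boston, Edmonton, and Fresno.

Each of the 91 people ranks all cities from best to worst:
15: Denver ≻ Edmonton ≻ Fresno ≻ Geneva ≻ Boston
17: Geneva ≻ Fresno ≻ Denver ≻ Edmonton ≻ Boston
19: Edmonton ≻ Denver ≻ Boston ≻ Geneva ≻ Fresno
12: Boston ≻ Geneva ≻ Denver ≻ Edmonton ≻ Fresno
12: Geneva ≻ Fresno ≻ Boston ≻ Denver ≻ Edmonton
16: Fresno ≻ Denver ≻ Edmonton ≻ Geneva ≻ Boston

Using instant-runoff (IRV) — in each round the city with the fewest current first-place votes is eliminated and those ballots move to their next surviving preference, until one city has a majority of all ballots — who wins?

Edmonton

Round 1: Geneva 29, Denver 15, Boston 12, Edmonton 19, Fresno 16. Boston eliminated.
Round 2: Geneva 41, Denver 15, Edmonton 19, Fresno 16. Denver eliminated.
Round 3: Geneva 41, Edmonton 34, Fresno 16. Fresno eliminated.
Round 4: Geneva 41, Edmonton 50. Edmonton has a majority (≥46).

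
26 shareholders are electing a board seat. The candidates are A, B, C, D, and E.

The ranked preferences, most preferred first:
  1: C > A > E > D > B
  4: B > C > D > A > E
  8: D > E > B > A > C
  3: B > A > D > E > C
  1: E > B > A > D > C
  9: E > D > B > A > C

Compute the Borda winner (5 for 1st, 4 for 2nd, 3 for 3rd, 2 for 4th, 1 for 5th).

A: 1×4 + 4×2 + 8×2 + 3×4 + 1×3 + 9×2 = 61
B: 1×1 + 4×5 + 8×3 + 3×5 + 1×4 + 9×3 = 91
C: 1×5 + 4×4 + 8×1 + 3×1 + 1×1 + 9×1 = 42
D: 1×2 + 4×3 + 8×5 + 3×3 + 1×2 + 9×4 = 101
E: 1×3 + 4×1 + 8×4 + 3×2 + 1×5 + 9×5 = 95

D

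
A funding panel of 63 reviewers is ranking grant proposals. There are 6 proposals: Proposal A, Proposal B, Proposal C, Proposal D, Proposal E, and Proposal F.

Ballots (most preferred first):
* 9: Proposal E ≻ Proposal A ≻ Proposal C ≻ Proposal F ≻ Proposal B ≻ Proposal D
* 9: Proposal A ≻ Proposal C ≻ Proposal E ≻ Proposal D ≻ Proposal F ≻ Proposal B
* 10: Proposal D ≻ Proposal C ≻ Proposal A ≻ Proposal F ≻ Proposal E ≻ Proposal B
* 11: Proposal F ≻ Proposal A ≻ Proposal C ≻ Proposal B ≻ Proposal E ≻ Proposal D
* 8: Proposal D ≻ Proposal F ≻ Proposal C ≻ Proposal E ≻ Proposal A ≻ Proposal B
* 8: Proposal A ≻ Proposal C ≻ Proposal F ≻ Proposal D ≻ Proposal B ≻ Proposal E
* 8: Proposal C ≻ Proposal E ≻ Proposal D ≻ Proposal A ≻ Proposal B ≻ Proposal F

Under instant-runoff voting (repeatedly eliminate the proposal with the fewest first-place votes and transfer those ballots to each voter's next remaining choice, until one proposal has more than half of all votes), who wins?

Proposal A

Round 1: Proposal A 17, Proposal B 0, Proposal C 8, Proposal D 18, Proposal E 9, Proposal F 11. Proposal B eliminated.
Round 2: Proposal A 17, Proposal C 8, Proposal D 18, Proposal E 9, Proposal F 11. Proposal C eliminated.
Round 3: Proposal A 17, Proposal D 18, Proposal E 17, Proposal F 11. Proposal F eliminated.
Round 4: Proposal A 28, Proposal D 18, Proposal E 17. Proposal E eliminated.
Round 5: Proposal A 37, Proposal D 26. Proposal A has a majority (≥32).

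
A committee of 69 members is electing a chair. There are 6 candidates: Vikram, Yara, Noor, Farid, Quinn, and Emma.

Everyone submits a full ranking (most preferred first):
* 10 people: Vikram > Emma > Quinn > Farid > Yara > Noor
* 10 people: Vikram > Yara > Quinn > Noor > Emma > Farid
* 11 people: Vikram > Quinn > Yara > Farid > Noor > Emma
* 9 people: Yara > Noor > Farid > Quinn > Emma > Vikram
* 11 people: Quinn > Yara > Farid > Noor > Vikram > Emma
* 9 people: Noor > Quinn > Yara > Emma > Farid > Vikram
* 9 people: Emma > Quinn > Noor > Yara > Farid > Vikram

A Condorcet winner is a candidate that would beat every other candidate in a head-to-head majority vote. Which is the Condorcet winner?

Quinn vs Vikram: 38–31
Quinn vs Yara: 50–19
Quinn vs Noor: 51–18
Quinn vs Farid: 60–9
Quinn vs Emma: 50–19
Quinn beats every other candidate.

Quinn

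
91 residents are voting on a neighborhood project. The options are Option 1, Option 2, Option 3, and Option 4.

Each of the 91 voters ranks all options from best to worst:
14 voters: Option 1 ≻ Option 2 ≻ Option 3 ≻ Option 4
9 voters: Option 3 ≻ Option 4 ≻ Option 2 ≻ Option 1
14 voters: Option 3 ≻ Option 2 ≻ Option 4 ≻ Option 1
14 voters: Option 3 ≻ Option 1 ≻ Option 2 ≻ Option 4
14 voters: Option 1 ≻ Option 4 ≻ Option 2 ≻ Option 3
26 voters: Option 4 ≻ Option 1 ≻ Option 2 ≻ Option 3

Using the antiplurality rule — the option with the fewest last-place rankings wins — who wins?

Last-place votes: Option 1 23, Option 2 0, Option 3 40, Option 4 28.

Option 2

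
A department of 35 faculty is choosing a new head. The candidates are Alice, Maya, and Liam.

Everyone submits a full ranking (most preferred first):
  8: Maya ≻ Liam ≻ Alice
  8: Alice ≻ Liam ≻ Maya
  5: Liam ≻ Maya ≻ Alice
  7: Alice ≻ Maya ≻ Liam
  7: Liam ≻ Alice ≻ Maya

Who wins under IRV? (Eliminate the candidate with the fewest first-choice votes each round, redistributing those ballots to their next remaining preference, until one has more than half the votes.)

Round 1: Alice 15, Maya 8, Liam 12. Maya eliminated.
Round 2: Alice 15, Liam 20. Liam has a majority (≥18).

Liam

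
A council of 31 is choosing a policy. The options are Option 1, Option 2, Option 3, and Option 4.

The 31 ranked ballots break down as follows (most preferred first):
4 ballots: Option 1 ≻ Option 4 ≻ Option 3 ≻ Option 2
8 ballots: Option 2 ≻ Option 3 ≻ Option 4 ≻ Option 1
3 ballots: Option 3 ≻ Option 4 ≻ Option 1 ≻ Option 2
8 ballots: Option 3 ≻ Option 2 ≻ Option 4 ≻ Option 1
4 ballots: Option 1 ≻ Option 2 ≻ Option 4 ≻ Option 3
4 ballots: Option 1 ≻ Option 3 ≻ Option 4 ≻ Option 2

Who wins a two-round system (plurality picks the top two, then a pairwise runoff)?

Option 3

Round 1 first-place votes: Option 1 12, Option 2 8, Option 3 11, Option 4 0. Option 1 and Option 3 advance.
Runoff: Option 1 is ranked above Option 3 on 12 ballots, Option 3 above Option 1 on 19.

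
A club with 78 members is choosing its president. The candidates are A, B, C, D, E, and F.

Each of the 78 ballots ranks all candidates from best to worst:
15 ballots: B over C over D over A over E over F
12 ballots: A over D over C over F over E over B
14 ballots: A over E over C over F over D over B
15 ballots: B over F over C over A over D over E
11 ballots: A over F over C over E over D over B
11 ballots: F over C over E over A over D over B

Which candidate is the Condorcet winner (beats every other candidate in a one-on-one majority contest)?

C

C vs A: 41–37
C vs B: 48–30
C vs D: 66–12
C vs E: 64–14
C vs F: 41–37
C beats every other candidate.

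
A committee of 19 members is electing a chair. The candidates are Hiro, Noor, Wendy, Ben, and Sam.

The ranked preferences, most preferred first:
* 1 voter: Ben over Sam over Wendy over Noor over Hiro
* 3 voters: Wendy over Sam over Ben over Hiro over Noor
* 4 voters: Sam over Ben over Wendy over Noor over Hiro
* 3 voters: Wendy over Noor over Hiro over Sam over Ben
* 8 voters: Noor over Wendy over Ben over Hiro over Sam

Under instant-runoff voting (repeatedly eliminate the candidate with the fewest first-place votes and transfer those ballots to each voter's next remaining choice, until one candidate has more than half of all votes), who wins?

Wendy

Round 1: Hiro 0, Noor 8, Wendy 6, Ben 1, Sam 4. Hiro eliminated.
Round 2: Noor 8, Wendy 6, Ben 1, Sam 4. Ben eliminated.
Round 3: Noor 8, Wendy 6, Sam 5. Sam eliminated.
Round 4: Noor 8, Wendy 11. Wendy has a majority (≥10).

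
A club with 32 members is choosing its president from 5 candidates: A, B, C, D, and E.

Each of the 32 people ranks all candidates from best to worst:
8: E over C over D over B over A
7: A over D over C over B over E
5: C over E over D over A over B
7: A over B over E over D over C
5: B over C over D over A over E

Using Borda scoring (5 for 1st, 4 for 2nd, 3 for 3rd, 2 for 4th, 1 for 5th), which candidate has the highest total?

C

A: 8×1 + 7×5 + 5×2 + 7×5 + 5×2 = 98
B: 8×2 + 7×2 + 5×1 + 7×4 + 5×5 = 88
C: 8×4 + 7×3 + 5×5 + 7×1 + 5×4 = 105
D: 8×3 + 7×4 + 5×3 + 7×2 + 5×3 = 96
E: 8×5 + 7×1 + 5×4 + 7×3 + 5×1 = 93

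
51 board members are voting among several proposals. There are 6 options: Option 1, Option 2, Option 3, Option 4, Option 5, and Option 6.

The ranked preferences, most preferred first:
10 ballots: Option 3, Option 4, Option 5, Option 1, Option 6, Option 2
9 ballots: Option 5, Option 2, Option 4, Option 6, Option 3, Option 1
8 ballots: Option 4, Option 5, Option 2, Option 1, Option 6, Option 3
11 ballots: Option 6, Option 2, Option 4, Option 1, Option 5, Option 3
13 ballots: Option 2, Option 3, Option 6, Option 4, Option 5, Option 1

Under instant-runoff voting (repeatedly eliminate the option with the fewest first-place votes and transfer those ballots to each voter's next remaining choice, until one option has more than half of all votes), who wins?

Round 1: Option 1 0, Option 2 13, Option 3 10, Option 4 8, Option 5 9, Option 6 11. Option 1 eliminated.
Round 2: Option 2 13, Option 3 10, Option 4 8, Option 5 9, Option 6 11. Option 4 eliminated.
Round 3: Option 2 13, Option 3 10, Option 5 17, Option 6 11. Option 3 eliminated.
Round 4: Option 2 13, Option 5 27, Option 6 11. Option 5 has a majority (≥26).

Option 5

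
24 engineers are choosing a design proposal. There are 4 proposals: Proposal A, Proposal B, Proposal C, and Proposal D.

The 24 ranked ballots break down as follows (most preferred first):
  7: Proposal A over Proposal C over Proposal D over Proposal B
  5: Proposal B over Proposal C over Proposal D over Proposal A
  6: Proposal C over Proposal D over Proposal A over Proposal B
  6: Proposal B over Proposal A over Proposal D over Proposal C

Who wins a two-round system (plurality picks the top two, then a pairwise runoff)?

Proposal A

Round 1 first-place votes: Proposal A 7, Proposal B 11, Proposal C 6, Proposal D 0. Proposal B and Proposal A advance.
Runoff: Proposal B is ranked above Proposal A on 11 ballots, Proposal A above Proposal B on 13.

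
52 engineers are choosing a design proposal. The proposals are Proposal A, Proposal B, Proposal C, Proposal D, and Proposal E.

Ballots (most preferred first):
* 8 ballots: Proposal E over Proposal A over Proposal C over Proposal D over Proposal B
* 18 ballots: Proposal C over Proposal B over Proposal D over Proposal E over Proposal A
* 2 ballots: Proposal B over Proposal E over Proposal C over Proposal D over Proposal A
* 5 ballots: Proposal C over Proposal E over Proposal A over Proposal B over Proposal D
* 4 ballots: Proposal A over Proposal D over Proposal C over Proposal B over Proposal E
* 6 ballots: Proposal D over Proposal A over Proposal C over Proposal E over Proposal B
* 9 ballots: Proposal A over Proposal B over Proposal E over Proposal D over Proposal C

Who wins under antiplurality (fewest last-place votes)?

Proposal E

Last-place votes: Proposal A 20, Proposal B 14, Proposal C 9, Proposal D 5, Proposal E 4.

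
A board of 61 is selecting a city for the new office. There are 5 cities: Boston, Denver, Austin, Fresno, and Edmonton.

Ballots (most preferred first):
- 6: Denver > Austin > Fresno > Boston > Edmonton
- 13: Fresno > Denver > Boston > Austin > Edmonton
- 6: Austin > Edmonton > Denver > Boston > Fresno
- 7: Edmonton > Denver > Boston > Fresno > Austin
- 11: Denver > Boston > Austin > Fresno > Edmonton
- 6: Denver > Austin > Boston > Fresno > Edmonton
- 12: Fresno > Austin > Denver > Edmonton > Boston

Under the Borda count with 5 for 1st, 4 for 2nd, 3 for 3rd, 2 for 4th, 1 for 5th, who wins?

Denver

Boston: 6×2 + 13×3 + 6×2 + 7×3 + 11×4 + 6×3 + 12×1 = 158
Denver: 6×5 + 13×4 + 6×3 + 7×4 + 11×5 + 6×5 + 12×3 = 249
Austin: 6×4 + 13×2 + 6×5 + 7×1 + 11×3 + 6×4 + 12×4 = 192
Fresno: 6×3 + 13×5 + 6×1 + 7×2 + 11×2 + 6×2 + 12×5 = 197
Edmonton: 6×1 + 13×1 + 6×4 + 7×5 + 11×1 + 6×1 + 12×2 = 119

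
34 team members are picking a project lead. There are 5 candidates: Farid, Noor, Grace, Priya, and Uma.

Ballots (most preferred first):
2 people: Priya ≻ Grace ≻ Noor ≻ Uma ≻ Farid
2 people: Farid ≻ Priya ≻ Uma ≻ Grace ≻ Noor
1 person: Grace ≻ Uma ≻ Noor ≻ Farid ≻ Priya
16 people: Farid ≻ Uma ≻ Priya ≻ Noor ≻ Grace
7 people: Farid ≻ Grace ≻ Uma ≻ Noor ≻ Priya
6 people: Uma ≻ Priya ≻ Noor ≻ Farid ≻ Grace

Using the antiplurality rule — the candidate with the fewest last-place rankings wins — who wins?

Last-place votes: Farid 2, Noor 2, Grace 22, Priya 8, Uma 0.

Uma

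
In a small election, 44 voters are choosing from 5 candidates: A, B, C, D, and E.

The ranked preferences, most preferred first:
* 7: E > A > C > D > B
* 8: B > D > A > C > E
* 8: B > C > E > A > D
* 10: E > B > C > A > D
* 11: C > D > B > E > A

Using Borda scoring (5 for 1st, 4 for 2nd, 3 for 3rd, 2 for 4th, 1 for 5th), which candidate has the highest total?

B

A: 7×4 + 8×3 + 8×2 + 10×2 + 11×1 = 99
B: 7×1 + 8×5 + 8×5 + 10×4 + 11×3 = 160
C: 7×3 + 8×2 + 8×4 + 10×3 + 11×5 = 154
D: 7×2 + 8×4 + 8×1 + 10×1 + 11×4 = 108
E: 7×5 + 8×1 + 8×3 + 10×5 + 11×2 = 139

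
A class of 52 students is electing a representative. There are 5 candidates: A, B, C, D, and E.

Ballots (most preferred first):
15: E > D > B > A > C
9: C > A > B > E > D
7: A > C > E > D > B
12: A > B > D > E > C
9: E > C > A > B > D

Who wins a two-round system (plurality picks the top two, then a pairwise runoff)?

A

Round 1 first-place votes: A 19, B 0, C 9, D 0, E 24. E and A advance.
Runoff: E is ranked above A on 24 ballots, A above E on 28.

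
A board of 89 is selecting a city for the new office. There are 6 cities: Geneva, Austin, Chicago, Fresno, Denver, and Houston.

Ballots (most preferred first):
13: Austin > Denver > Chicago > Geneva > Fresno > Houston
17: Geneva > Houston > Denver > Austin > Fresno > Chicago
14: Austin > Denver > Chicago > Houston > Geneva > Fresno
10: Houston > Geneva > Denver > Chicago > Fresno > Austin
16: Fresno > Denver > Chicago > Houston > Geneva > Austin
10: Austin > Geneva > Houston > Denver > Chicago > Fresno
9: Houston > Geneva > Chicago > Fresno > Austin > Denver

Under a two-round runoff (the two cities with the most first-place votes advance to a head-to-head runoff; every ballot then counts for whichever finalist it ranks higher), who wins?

Round 1 first-place votes: Geneva 17, Austin 37, Chicago 0, Fresno 16, Denver 0, Houston 19. Austin and Houston advance.
Runoff: Austin is ranked above Houston on 37 ballots, Houston above Austin on 52.

Houston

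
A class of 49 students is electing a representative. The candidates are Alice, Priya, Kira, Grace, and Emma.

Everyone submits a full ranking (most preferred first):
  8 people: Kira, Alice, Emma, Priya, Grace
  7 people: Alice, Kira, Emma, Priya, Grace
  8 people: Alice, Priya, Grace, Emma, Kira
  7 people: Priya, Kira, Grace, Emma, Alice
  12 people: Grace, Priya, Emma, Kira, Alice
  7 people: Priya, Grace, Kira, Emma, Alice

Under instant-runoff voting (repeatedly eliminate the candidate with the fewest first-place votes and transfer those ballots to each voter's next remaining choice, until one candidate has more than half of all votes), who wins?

Priya

Round 1: Alice 15, Priya 14, Kira 8, Grace 12, Emma 0. Emma eliminated.
Round 2: Alice 15, Priya 14, Kira 8, Grace 12. Kira eliminated.
Round 3: Alice 23, Priya 14, Grace 12. Grace eliminated.
Round 4: Alice 23, Priya 26. Priya has a majority (≥25).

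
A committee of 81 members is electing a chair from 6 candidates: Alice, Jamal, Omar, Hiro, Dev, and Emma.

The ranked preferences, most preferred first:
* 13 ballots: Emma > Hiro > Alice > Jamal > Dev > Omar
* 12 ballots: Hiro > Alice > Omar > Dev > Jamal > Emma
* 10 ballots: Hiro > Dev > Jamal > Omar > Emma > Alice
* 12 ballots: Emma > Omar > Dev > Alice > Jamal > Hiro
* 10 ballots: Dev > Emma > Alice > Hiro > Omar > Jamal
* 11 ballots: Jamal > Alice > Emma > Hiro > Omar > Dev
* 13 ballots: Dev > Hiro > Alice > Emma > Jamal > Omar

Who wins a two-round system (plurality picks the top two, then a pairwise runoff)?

Dev

Round 1 first-place votes: Alice 0, Jamal 11, Omar 0, Hiro 22, Dev 23, Emma 25. Emma and Dev advance.
Runoff: Emma is ranked above Dev on 36 ballots, Dev above Emma on 45.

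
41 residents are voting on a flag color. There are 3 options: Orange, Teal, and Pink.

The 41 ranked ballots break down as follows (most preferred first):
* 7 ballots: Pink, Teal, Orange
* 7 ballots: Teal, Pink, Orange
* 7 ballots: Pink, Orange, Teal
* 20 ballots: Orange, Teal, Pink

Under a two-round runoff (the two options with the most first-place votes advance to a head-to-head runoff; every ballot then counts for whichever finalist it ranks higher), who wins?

Pink

Round 1 first-place votes: Orange 20, Teal 7, Pink 14. Orange and Pink advance.
Runoff: Orange is ranked above Pink on 20 ballots, Pink above Orange on 21.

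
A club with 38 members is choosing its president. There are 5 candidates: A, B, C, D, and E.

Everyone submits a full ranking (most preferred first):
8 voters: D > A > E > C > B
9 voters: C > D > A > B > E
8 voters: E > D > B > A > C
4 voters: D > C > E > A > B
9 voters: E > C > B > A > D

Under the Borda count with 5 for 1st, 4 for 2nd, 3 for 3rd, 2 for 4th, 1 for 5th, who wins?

A: 8×4 + 9×3 + 8×2 + 4×2 + 9×2 = 101
B: 8×1 + 9×2 + 8×3 + 4×1 + 9×3 = 81
C: 8×2 + 9×5 + 8×1 + 4×4 + 9×4 = 121
D: 8×5 + 9×4 + 8×4 + 4×5 + 9×1 = 137
E: 8×3 + 9×1 + 8×5 + 4×3 + 9×5 = 130

D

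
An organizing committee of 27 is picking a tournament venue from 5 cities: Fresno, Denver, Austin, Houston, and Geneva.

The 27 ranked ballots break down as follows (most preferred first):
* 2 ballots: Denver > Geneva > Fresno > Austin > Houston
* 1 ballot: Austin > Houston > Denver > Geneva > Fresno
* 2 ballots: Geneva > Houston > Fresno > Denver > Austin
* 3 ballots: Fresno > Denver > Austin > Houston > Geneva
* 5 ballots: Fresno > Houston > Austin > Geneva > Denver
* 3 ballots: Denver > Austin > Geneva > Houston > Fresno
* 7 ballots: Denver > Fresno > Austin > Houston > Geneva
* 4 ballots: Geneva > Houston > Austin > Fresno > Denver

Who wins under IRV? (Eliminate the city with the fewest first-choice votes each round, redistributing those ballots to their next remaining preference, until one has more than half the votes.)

Round 1: Fresno 8, Denver 12, Austin 1, Houston 0, Geneva 6. Houston eliminated.
Round 2: Fresno 8, Denver 12, Austin 1, Geneva 6. Austin eliminated.
Round 3: Fresno 8, Denver 13, Geneva 6. Geneva eliminated.
Round 4: Fresno 14, Denver 13. Fresno has a majority (≥14).

Fresno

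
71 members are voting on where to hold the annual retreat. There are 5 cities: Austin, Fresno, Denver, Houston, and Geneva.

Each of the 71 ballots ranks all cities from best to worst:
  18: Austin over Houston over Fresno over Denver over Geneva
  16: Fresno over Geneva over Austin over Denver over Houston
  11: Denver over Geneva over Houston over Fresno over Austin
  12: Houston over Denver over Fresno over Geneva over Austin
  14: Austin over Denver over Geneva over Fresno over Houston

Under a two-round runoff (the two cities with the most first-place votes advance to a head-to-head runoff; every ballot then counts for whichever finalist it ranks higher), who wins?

Fresno

Round 1 first-place votes: Austin 32, Fresno 16, Denver 11, Houston 12, Geneva 0. Austin and Fresno advance.
Runoff: Austin is ranked above Fresno on 32 ballots, Fresno above Austin on 39.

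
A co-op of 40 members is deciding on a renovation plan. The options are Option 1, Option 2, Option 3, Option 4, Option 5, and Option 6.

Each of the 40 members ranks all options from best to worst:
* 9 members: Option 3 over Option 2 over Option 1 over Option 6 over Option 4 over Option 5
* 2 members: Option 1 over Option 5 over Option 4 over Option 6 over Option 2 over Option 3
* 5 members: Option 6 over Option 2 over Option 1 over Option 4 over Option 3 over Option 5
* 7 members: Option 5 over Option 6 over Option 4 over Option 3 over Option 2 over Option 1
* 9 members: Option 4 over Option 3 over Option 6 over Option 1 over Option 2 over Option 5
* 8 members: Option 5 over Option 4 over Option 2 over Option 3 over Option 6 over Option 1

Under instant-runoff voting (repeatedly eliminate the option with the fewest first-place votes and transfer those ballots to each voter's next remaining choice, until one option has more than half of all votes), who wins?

Round 1: Option 1 2, Option 2 0, Option 3 9, Option 4 9, Option 5 15, Option 6 5. Option 2 eliminated.
Round 2: Option 1 2, Option 3 9, Option 4 9, Option 5 15, Option 6 5. Option 1 eliminated.
Round 3: Option 3 9, Option 4 9, Option 5 17, Option 6 5. Option 6 eliminated.
Round 4: Option 3 9, Option 4 14, Option 5 17. Option 3 eliminated.
Round 5: Option 4 23, Option 5 17. Option 4 has a majority (≥21).

Option 4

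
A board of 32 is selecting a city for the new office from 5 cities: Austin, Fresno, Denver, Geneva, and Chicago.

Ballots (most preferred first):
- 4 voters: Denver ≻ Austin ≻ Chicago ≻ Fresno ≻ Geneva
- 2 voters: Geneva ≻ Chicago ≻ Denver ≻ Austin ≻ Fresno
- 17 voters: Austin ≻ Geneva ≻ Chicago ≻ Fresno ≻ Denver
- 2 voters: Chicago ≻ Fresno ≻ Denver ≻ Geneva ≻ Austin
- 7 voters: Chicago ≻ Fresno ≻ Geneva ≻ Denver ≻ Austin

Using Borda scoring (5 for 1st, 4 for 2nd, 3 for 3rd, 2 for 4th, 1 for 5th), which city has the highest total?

Chicago

Austin: 4×4 + 2×2 + 17×5 + 2×1 + 7×1 = 114
Fresno: 4×2 + 2×1 + 17×2 + 2×4 + 7×4 = 80
Denver: 4×5 + 2×3 + 17×1 + 2×3 + 7×2 = 63
Geneva: 4×1 + 2×5 + 17×4 + 2×2 + 7×3 = 107
Chicago: 4×3 + 2×4 + 17×3 + 2×5 + 7×5 = 116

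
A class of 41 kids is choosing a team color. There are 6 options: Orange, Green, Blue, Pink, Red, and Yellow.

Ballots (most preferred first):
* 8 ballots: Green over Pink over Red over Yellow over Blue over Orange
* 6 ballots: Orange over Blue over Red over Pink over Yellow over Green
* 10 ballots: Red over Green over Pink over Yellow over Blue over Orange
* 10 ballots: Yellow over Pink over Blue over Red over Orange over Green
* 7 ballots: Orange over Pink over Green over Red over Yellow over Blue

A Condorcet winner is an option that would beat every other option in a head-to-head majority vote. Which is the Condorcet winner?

Pink vs Orange: 28–13
Pink vs Green: 23–18
Pink vs Blue: 35–6
Pink vs Red: 25–16
Pink vs Yellow: 31–10
Pink beats every other option.

Pink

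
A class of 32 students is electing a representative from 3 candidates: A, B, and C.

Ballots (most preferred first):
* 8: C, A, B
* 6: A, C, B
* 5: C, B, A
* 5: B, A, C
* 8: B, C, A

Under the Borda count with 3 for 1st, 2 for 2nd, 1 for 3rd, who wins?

C

A: 8×2 + 6×3 + 5×1 + 5×2 + 8×1 = 57
B: 8×1 + 6×1 + 5×2 + 5×3 + 8×3 = 63
C: 8×3 + 6×2 + 5×3 + 5×1 + 8×2 = 72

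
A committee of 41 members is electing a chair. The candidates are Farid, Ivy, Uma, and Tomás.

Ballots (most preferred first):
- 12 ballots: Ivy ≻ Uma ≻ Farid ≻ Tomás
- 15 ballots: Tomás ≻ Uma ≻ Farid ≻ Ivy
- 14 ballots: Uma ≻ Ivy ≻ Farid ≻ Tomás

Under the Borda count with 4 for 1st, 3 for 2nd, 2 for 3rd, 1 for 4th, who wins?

Farid: 12×2 + 15×2 + 14×2 = 82
Ivy: 12×4 + 15×1 + 14×3 = 105
Uma: 12×3 + 15×3 + 14×4 = 137
Tomás: 12×1 + 15×4 + 14×1 = 86

Uma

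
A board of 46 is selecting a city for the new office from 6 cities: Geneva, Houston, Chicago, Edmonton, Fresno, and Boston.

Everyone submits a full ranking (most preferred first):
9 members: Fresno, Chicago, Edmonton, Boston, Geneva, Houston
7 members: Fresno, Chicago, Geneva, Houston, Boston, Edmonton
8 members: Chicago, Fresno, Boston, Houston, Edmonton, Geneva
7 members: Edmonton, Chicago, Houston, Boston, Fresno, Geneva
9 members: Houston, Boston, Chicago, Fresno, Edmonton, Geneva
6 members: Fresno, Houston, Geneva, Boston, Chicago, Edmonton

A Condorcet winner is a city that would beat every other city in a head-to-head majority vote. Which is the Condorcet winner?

Chicago

Chicago vs Geneva: 40–6
Chicago vs Houston: 31–15
Chicago vs Edmonton: 39–7
Chicago vs Fresno: 24–22
Chicago vs Boston: 31–15
Chicago beats every other city.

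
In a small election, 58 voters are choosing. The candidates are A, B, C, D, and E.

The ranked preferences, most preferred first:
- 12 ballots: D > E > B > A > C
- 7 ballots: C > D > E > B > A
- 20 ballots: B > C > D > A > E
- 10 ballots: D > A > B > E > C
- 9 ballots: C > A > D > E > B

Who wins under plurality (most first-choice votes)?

First-place votes: A 0, B 20, C 16, D 22, E 0.

D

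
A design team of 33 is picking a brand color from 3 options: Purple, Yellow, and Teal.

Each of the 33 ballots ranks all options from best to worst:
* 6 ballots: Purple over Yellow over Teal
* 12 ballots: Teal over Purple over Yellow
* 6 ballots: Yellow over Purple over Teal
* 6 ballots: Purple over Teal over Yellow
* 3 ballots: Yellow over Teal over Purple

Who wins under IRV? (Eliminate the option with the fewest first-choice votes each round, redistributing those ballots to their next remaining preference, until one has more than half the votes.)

Purple

Round 1: Purple 12, Yellow 9, Teal 12. Yellow eliminated.
Round 2: Purple 18, Teal 15. Purple has a majority (≥17).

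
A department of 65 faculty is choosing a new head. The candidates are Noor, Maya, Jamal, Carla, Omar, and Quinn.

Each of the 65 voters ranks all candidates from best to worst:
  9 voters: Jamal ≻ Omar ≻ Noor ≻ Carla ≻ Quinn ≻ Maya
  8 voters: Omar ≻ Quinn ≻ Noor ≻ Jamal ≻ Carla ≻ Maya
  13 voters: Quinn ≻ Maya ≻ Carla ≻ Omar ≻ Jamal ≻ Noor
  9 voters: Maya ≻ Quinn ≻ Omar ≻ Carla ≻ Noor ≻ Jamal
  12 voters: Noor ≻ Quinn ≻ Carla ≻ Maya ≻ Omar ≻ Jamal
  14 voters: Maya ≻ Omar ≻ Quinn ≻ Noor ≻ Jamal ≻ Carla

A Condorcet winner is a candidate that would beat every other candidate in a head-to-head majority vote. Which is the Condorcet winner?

Quinn vs Noor: 44–21
Quinn vs Maya: 42–23
Quinn vs Jamal: 56–9
Quinn vs Carla: 56–9
Quinn vs Omar: 34–31
Quinn beats every other candidate.

Quinn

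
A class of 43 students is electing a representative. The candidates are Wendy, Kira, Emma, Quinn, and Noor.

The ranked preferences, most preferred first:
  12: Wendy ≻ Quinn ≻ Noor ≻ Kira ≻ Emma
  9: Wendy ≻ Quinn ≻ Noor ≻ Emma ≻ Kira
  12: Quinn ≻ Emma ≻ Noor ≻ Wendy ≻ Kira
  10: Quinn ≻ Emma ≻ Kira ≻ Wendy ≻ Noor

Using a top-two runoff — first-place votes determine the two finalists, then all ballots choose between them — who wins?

Quinn

Round 1 first-place votes: Wendy 21, Kira 0, Emma 0, Quinn 22, Noor 0. Quinn and Wendy advance.
Runoff: Quinn is ranked above Wendy on 22 ballots, Wendy above Quinn on 21.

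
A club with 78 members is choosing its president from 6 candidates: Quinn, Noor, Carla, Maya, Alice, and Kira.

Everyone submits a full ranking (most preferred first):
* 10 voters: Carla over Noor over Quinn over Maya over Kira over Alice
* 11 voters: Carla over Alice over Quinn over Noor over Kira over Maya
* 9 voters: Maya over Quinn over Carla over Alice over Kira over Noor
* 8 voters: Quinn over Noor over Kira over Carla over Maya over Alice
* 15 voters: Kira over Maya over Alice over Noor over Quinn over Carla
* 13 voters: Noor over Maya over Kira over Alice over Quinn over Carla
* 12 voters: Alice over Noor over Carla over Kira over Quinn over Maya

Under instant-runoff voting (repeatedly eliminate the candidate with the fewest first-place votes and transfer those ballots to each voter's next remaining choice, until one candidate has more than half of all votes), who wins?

Noor

Round 1: Quinn 8, Noor 13, Carla 21, Maya 9, Alice 12, Kira 15. Quinn eliminated.
Round 2: Noor 21, Carla 21, Maya 9, Alice 12, Kira 15. Maya eliminated.
Round 3: Noor 21, Carla 30, Alice 12, Kira 15. Alice eliminated.
Round 4: Noor 33, Carla 30, Kira 15. Kira eliminated.
Round 5: Noor 48, Carla 30. Noor has a majority (≥40).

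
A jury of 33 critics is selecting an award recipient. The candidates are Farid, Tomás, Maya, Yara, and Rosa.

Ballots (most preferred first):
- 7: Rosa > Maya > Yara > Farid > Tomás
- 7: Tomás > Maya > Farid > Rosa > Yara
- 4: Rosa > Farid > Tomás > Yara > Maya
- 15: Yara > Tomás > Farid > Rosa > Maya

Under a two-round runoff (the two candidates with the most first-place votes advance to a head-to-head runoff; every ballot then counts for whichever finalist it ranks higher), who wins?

Rosa

Round 1 first-place votes: Farid 0, Tomás 7, Maya 0, Yara 15, Rosa 11. Yara and Rosa advance.
Runoff: Yara is ranked above Rosa on 15 ballots, Rosa above Yara on 18.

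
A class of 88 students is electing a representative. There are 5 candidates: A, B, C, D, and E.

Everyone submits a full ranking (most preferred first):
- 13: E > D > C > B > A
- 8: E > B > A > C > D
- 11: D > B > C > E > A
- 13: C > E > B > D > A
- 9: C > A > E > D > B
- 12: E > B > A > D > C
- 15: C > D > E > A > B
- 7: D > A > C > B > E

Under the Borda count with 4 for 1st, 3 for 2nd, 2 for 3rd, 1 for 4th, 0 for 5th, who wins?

E

A: 13×0 + 8×2 + 11×0 + 13×0 + 9×3 + 12×2 + 15×1 + 7×3 = 103
B: 13×1 + 8×3 + 11×3 + 13×2 + 9×0 + 12×3 + 15×0 + 7×1 = 139
C: 13×2 + 8×1 + 11×2 + 13×4 + 9×4 + 12×0 + 15×4 + 7×2 = 218
D: 13×3 + 8×0 + 11×4 + 13×1 + 9×1 + 12×1 + 15×3 + 7×4 = 190
E: 13×4 + 8×4 + 11×1 + 13×3 + 9×2 + 12×4 + 15×2 + 7×0 = 230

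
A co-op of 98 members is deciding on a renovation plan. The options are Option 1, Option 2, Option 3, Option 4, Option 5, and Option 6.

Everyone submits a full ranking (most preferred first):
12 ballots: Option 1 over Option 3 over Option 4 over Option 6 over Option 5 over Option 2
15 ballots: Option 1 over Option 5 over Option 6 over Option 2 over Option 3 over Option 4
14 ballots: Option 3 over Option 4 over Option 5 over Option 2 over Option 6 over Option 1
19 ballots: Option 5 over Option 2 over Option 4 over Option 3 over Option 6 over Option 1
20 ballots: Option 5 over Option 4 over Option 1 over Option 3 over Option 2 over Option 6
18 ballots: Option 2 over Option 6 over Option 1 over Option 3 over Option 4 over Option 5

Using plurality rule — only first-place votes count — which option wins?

Option 5

First-place votes: Option 1 27, Option 2 18, Option 3 14, Option 4 0, Option 5 39, Option 6 0.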